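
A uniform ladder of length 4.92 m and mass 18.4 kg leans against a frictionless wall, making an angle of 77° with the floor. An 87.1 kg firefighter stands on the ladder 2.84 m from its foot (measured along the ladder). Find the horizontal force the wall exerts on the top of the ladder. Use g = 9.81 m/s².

Sum moments about the foot of the ladder (the floor normal and friction both act there and drop out).
Ladder weight 18.4×9.81 = 180.5 N acts at 2.46 m along the ladder; its horizontal arm is 2.46·cos77° = 0.5534 m → τ = 99.89 N·m clockwise.
Firefighter: 87.1×9.81 = 854.5 N at 2.84 m → arm 0.6389 m → τ = 545.9 N·m clockwise.
Wall normal N acts horizontally at the top; its moment arm is the height L sinθ = 4.92·sin77° = 4.794 m, counterclockwise.
Balancing moments: N × 4.794 = 645.8, giving N = 135 N.

N_wall ≈ 135 N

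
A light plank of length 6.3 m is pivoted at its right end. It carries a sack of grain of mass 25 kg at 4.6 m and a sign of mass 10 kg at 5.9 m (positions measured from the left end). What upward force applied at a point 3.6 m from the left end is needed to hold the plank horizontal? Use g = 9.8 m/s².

Take moments about the right end.
Sack of grain: 25 × 9.8 = 245 N down at 4.6 m → arm 1.7 m, τ = 245 × 1.7 = 416.5 N·m counterclockwise.
Sign: 10 × 9.8 = 98 N down at 5.9 m → arm 0.4 m, τ = 98 × 0.4 = 39.2 N·m counterclockwise.
Net moment of the loads = 455.7 N·m counterclockwise.
The upward force F acts at a point 3.6 m from the left end, arm 2.7 m, giving F × 2.7 clockwise.
Balancing moments: F × 2.7 = 455.7, giving F = 455.7 / 2.7 = 169 N.

F ≈ 169 N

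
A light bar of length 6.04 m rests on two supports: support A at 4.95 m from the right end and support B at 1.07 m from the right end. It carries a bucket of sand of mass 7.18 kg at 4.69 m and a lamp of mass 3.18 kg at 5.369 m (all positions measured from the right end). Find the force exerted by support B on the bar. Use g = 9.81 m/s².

Choose support A as the axis so its reaction then has zero moment arm.
Bucket of sand: 7.18 × 9.81 = 70.44 N down at 4.69 m → arm 0.26 m, τ = 70.44 × 0.26 = 18.31 N·m clockwise.
Lamp: 3.18 × 9.81 = 31.2 N down at 5.369 m → arm 0.419 m, τ = 31.2 × 0.419 = 13.07 N·m counterclockwise.
Net load moment about support A = 5.24 N·m clockwise.
Reaction R at support B is upward at 1.07 m, arm 3.88 m → moment R × 3.88 counterclockwise.
Balancing moments: R × 3.88 = 5.24, giving R = 1.35 N.

R_B ≈ 1.35 N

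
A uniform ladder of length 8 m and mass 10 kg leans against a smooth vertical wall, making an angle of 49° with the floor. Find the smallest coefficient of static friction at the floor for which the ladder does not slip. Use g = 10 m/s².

μ_min ≈ 0.435

Take moments about the foot of the ladder.
Ladder weight 10×10 = 100 N acts at 4 m along the ladder; its horizontal arm is 4·cos49° = 2.624 m → τ = 262.4 N·m clockwise.
Wall normal N acts horizontally at the top; its moment arm is the height L sinθ = 8·sin49° = 6.038 m, counterclockwise.
For rotational equilibrium, N × 6.038 = 262.4, so N = 43.46 N.
ΣFx = 0 ⇒ f = N_wall = 43.46 N. ΣFy = 0 ⇒ N_floor = 100 N.
μ_min = f / N_floor = 43.46 / 100 = 0.435.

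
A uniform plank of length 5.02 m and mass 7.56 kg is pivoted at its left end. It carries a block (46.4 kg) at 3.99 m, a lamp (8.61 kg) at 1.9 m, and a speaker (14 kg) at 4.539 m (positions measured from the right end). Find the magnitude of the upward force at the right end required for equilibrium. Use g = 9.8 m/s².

F ≈ 196 N

Choose the left end as the axis so the unknown pivot reaction has zero arm there.
Beam weight: 7.56 × 9.8 = 74.09 N down at 2.51 m → arm 2.51 m, τ = 74.09 × 2.51 = 186 N·m clockwise.
Block: 46.4 × 9.8 = 454.7 N down at 3.99 m → arm 1.03 m, τ = 454.7 × 1.03 = 468.3 N·m clockwise.
Lamp: 8.61 × 9.8 = 84.38 N down at 1.9 m → arm 3.12 m, τ = 84.38 × 3.12 = 263.3 N·m clockwise.
Speaker: 14 × 9.8 = 137.2 N down at 4.539 m → arm 0.481 m, τ = 137.2 × 0.481 = 65.99 N·m clockwise.
Net moment of the loads = 983.6 N·m clockwise.
The upward force F acts at the right end, arm 5.02 m, giving F × 5.02 counterclockwise.
Στ = 0 ⇒ F × 5.02 = 983.6 ⇒ F = 983.6 / 5.02 = 196 N.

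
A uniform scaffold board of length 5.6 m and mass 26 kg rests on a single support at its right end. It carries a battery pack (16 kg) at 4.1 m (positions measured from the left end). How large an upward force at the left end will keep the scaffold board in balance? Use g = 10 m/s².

F ≈ 173 N

Sum moments about the right end (the unknown pivot reaction has zero arm there).
Beam weight: 26 × 10 = 260 N down at 2.8 m → arm 2.8 m, τ = 260 × 2.8 = 728 N·m counterclockwise.
Battery pack: 16 × 10 = 160 N down at 4.1 m → arm 1.5 m, τ = 160 × 1.5 = 240 N·m counterclockwise.
Net moment of the loads = 968 N·m counterclockwise.
The upward force F acts at the left end, arm 5.6 m, giving F × 5.6 clockwise.
For rotational equilibrium, F × 5.6 = 968, so F = 968 / 5.6 = 173 N.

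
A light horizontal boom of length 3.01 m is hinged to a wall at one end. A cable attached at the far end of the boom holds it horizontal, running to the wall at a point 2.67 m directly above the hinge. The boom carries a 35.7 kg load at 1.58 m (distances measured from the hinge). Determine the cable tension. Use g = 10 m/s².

T ≈ 282 N

Choose the hinge as the axis so the unknown hinge reaction has zero arm there.
Load: 35.7 × 10 = 357 N down at 1.58 m → arm 1.58 m, τ = 357 × 1.58 = 564.1 N·m clockwise.
Total clockwise load moment = 564.1 N·m.
The cable tension T acts at 3.01 m; only its component perpendicular to the boom, T sinθ, produces torque. sinθ = h/√(h²+d²) = 2.67/√(2.67²+3.01²) = 0.6636.
Στ = 0 ⇒ T × 3.01 × 0.6636 = 564.1 ⇒ T = 564.1 / 1.997 = 282 N.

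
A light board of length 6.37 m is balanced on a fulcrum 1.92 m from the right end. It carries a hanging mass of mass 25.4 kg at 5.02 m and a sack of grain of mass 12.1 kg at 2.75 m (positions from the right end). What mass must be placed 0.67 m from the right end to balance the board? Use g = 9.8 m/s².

Choose the fulcrum (at 1.92 m from the right end) as the axis so the support reaction has zero arm there.
Hanging mass: 25.4 × 9.8 = 248.9 N down at 5.02 m → arm 3.1 m, τ = 248.9 × 3.1 = 771.6 N·m counterclockwise.
Sack of grain: 12.1 × 9.8 = 118.6 N down at 2.75 m → arm 0.83 m, τ = 118.6 × 0.83 = 98.44 N·m counterclockwise.
Net moment of known loads = 870 N·m counterclockwise.
An unknown mass m at 0.67 m has arm 1.25 m; its moment is m·g·1.25 clockwise.
Balancing moments: m × 9.8 × 1.25 = 870, giving m = 870 / (9.8 × 1.25) = 71 kg.

m ≈ 71 kg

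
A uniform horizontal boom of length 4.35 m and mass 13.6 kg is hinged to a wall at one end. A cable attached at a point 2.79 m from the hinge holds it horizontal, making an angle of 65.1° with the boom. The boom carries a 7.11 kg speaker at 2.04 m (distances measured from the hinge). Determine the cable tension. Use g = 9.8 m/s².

Take moments about the hinge.
Beam weight: 13.6 × 9.8 = 133.3 N down at 2.175 m → arm 2.175 m, τ = 133.3 × 2.175 = 289.9 N·m clockwise.
Speaker: 7.11 × 9.8 = 69.68 N down at 2.04 m → arm 2.04 m, τ = 69.68 × 2.04 = 142.1 N·m clockwise.
Total clockwise load moment = 432 N·m.
The cable tension T acts at 2.79 m; only its component perpendicular to the boom, T sinθ, produces torque. sin 65.1° = 0.907.
For rotational equilibrium, T × 2.79 × 0.907 = 432, so T = 432 / 2.531 = 171 N.

T ≈ 171 N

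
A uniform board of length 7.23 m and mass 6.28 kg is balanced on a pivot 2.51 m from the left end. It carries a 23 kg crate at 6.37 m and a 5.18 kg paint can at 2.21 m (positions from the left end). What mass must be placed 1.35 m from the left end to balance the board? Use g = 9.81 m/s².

Take moments about the pivot (at 2.51 m from the left end).
Beam weight: 6.28 × 9.81 = 61.61 N down at 3.615 m → arm 1.105 m, τ = 61.61 × 1.105 = 68.08 N·m clockwise.
Crate: 23 × 9.81 = 225.6 N down at 6.37 m → arm 3.86 m, τ = 225.6 × 3.86 = 870.8 N·m clockwise.
Paint can: 5.18 × 9.81 = 50.82 N down at 2.21 m → arm 0.3 m, τ = 50.82 × 0.3 = 15.25 N·m counterclockwise.
Net moment of known loads = 923.6 N·m clockwise.
An unknown mass m at 1.35 m has arm 1.16 m; its moment is m·g·1.16 counterclockwise.
Στ = 0 ⇒ m × 9.81 × 1.16 = 923.6 ⇒ m = 923.6 / (9.81 × 1.16) = 81.2 kg.

m ≈ 81.2 kg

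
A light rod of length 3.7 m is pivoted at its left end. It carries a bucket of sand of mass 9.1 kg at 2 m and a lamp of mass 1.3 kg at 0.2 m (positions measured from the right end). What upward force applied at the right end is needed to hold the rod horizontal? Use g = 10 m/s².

F ≈ 54.1 N

Take moments about the left end.
Bucket of sand: 9.1 × 10 = 91 N down at 2 m → arm 1.7 m, τ = 91 × 1.7 = 154.7 N·m clockwise.
Lamp: 1.3 × 10 = 13 N down at 0.2 m → arm 3.5 m, τ = 13 × 3.5 = 45.5 N·m clockwise.
Net moment of the loads = 200.2 N·m clockwise.
The upward force F acts at the right end, arm 3.7 m, giving F × 3.7 counterclockwise.
For rotational equilibrium, F × 3.7 = 200.2, so F = 200.2 / 3.7 = 54.1 N.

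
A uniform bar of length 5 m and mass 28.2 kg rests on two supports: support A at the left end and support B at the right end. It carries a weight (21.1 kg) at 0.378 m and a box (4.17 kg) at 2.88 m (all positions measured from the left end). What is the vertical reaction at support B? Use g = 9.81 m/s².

R_B ≈ 178 N

Take moments about support A.
Beam weight: 28.2 × 9.81 = 276.6 N down at 2.5 m → arm 2.5 m, τ = 276.6 × 2.5 = 691.5 N·m clockwise.
Weight: 21.1 × 9.81 = 207 N down at 0.378 m → arm 0.378 m, τ = 207 × 0.378 = 78.25 N·m clockwise.
Box: 4.17 × 9.81 = 40.91 N down at 2.88 m → arm 2.88 m, τ = 40.91 × 2.88 = 117.8 N·m clockwise.
Net load moment about support A = 887.5 N·m clockwise.
Reaction R at support B is upward at 5 m, arm 5 m → moment R × 5 counterclockwise.
Στ = 0 ⇒ R × 5 = 887.5 ⇒ R = 178 N.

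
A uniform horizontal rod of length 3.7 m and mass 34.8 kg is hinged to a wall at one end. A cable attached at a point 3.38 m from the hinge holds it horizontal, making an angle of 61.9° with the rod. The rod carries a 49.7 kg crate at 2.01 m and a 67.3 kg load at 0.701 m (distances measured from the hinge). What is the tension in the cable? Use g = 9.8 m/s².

Take moments about the hinge.
Beam weight: 34.8 × 9.8 = 341 N down at 1.85 m → arm 1.85 m, τ = 341 × 1.85 = 630.9 N·m clockwise.
Crate: 49.7 × 9.8 = 487.1 N down at 2.01 m → arm 2.01 m, τ = 487.1 × 2.01 = 979.1 N·m clockwise.
Load: 67.3 × 9.8 = 659.5 N down at 0.701 m → arm 0.701 m, τ = 659.5 × 0.701 = 462.3 N·m clockwise.
Total clockwise load moment = 2072 N·m.
The cable tension T acts at 3.38 m; only its component perpendicular to the rod, T sinθ, produces torque. sin 61.9° = 0.8821.
Setting net torque to zero: T × 3.38 × 0.8821 = 2072 → T = 2072 / 2.981 = 695 N.

T ≈ 695 N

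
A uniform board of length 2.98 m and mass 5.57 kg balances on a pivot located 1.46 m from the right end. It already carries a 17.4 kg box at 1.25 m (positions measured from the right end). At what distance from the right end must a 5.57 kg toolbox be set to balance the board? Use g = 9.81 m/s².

Take moments about the pivot (at 1.46 m from the right end).
Beam weight: 5.57 × 9.81 = 54.64 N down at 1.49 m → arm 0.03 m, τ = 54.64 × 0.03 = 1.639 N·m counterclockwise.
Box: 17.4 × 9.81 = 170.7 N down at 1.25 m → arm 0.21 m, τ = 170.7 × 0.21 = 35.85 N·m clockwise.
Net moment of existing loads = 34.21 N·m clockwise.
The toolbox weighs 5.57 × 9.81 = 54.64 N and must supply an equal counterclockwise moment, so its lever arm about the pivot is 34.21 / 54.64 = 0.626 m.
That puts it at 1.46 + 0.626 = 2.09 m from the right end.

x ≈ 2.09 m from the right end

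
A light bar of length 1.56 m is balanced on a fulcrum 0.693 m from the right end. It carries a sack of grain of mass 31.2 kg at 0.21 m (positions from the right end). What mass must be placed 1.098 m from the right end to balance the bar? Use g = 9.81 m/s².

m ≈ 37.2 kg

Taking torques about the fulcrum (at 0.693 m from the right end):
Sack of grain: 31.2 × 9.81 = 306.1 N down at 0.21 m → arm 0.483 m, τ = 306.1 × 0.483 = 147.8 N·m clockwise.
Net moment of known loads = 147.8 N·m clockwise.
An unknown mass m at 1.098 m has arm 0.405 m; its moment is m·g·0.405 counterclockwise.
Setting net torque to zero: m × 9.81 × 0.405 = 147.8 → m = 147.8 / (9.81 × 0.405) = 37.2 kg.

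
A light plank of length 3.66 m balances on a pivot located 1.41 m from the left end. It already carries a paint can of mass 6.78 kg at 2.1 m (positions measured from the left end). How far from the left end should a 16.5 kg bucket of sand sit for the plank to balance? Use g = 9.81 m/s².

x ≈ 1.13 m from the left end

About the pivot (at 1.41 m from the left end):
Paint can: 6.78 × 9.81 = 66.51 N down at 2.1 m → arm 0.69 m, τ = 66.51 × 0.69 = 45.89 N·m clockwise.
Net moment of existing loads = 45.89 N·m clockwise.
The bucket of sand weighs 16.5 × 9.81 = 161.9 N and must supply an equal counterclockwise moment, so its lever arm about the pivot is 45.89 / 161.9 = 0.283 m.
That puts it at 1.41 − 0.283 = 1.13 m from the left end.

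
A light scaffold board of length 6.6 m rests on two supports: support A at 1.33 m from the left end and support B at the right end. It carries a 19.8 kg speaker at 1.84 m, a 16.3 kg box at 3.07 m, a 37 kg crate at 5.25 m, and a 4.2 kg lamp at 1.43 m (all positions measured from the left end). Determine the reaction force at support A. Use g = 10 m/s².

Sum moments about support B (its reaction then has zero moment arm).
Speaker: 19.8 × 10 = 198 N down at 1.84 m → arm 4.76 m, τ = 198 × 4.76 = 942.5 N·m counterclockwise.
Box: 16.3 × 10 = 163 N down at 3.07 m → arm 3.53 m, τ = 163 × 3.53 = 575.4 N·m counterclockwise.
Crate: 37 × 10 = 370 N down at 5.25 m → arm 1.35 m, τ = 370 × 1.35 = 499.5 N·m counterclockwise.
Lamp: 4.2 × 10 = 42 N down at 1.43 m → arm 5.17 m, τ = 42 × 5.17 = 217.1 N·m counterclockwise.
Net load moment about support B = 2234 N·m counterclockwise.
Reaction R at support A is upward at 1.33 m, arm 5.27 m → moment R × 5.27 clockwise.
Balancing moments: R × 5.27 = 2234, giving R = 424 N.

R_A ≈ 424 N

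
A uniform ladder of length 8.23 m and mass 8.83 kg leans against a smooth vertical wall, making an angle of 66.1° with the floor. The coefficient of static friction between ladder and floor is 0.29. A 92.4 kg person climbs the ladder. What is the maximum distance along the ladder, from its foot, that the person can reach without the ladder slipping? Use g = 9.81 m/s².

d ≈ 5.51 m

Taking torques about the foot of the ladder:
Ladder weight 8.83×9.81 = 86.62 N acts at 4.115 m along the ladder; its horizontal arm is 4.115·cos66.1° = 1.667 m → τ = 144.4 N·m clockwise.
Person weight 92.4×9.81 = 906.4 N at distance d → arm d·cos66.1° → τ = 906.4·d·0.4051 clockwise.
Wall normal N at the top has arm L sinθ = 7.524 m counterclockwise, so Στ = 0 gives N·7.524 = 144.4 + 367.2·d.
ΣFy = 0 ⇒ N_floor = 993 N, so the maximum friction is μ_s·N_floor = 0.29×993 = 288 N. ΣFx = 0 ⇒ N_wall = f, so at the slipping point N = 288 N.
Substituting: 288×7.524 = 144.4 + 367.2·d ⇒ d = (2167 − 144.4) / 367.2 = 5.51 m.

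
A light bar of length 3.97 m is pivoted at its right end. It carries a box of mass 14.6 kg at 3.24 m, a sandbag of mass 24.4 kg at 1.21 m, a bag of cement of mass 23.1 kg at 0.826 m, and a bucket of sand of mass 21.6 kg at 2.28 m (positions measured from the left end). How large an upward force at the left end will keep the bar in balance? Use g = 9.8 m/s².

F ≈ 462 N

About the right end:
Box: 14.6 × 9.8 = 143.1 N down at 3.24 m → arm 0.73 m, τ = 143.1 × 0.73 = 104.5 N·m counterclockwise.
Sandbag: 24.4 × 9.8 = 239.1 N down at 1.21 m → arm 2.76 m, τ = 239.1 × 2.76 = 659.9 N·m counterclockwise.
Bag of cement: 23.1 × 9.8 = 226.4 N down at 0.826 m → arm 3.144 m, τ = 226.4 × 3.144 = 711.8 N·m counterclockwise.
Bucket of sand: 21.6 × 9.8 = 211.7 N down at 2.28 m → arm 1.69 m, τ = 211.7 × 1.69 = 357.8 N·m counterclockwise.
Net moment of the loads = 1834 N·m counterclockwise.
The upward force F acts at the left end, arm 3.97 m, giving F × 3.97 clockwise.
Setting net torque to zero: F × 3.97 = 1834 → F = 1834 / 3.97 = 462 N.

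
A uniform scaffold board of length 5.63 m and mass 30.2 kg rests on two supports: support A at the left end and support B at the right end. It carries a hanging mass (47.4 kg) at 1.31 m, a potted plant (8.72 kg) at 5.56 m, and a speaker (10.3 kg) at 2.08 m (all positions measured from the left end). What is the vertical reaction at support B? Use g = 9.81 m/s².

R_B ≈ 378 N

Sum moments about support A (its reaction then has zero moment arm).
Beam weight: 30.2 × 9.81 = 296.3 N down at 2.815 m → arm 2.815 m, τ = 296.3 × 2.815 = 834.1 N·m clockwise.
Hanging mass: 47.4 × 9.81 = 465 N down at 1.31 m → arm 1.31 m, τ = 465 × 1.31 = 609.1 N·m clockwise.
Potted plant: 8.72 × 9.81 = 85.54 N down at 5.56 m → arm 5.56 m, τ = 85.54 × 5.56 = 475.6 N·m clockwise.
Speaker: 10.3 × 9.81 = 101 N down at 2.08 m → arm 2.08 m, τ = 101 × 2.08 = 210.1 N·m clockwise.
Net load moment about support A = 2129 N·m clockwise.
Reaction R at support B is upward at 5.63 m, arm 5.63 m → moment R × 5.63 counterclockwise.
Balancing moments: R × 5.63 = 2129, giving R = 378 N.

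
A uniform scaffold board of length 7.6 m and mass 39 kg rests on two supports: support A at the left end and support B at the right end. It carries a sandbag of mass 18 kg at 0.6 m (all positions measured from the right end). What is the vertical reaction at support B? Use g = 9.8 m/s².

Taking torques about support A:
Beam weight: 39 × 9.8 = 382.2 N down at 3.8 m → arm 3.8 m, τ = 382.2 × 3.8 = 1452 N·m clockwise.
Sandbag: 18 × 9.8 = 176.4 N down at 0.6 m → arm 7 m, τ = 176.4 × 7 = 1235 N·m clockwise.
Net load moment about support A = 2687 N·m clockwise.
Reaction R at support B is upward at 0 m, arm 7.6 m → moment R × 7.6 counterclockwise.
Setting net torque to zero: R × 7.6 = 2687 → R = 354 N.

R_B ≈ 354 N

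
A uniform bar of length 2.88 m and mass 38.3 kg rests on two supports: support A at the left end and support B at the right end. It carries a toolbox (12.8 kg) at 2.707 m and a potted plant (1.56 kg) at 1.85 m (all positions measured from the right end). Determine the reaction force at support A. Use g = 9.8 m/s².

R_A ≈ 315 N

About support B:
Beam weight: 38.3 × 9.8 = 375.3 N down at 1.44 m → arm 1.44 m, τ = 375.3 × 1.44 = 540.4 N·m counterclockwise.
Toolbox: 12.8 × 9.8 = 125.4 N down at 2.707 m → arm 2.707 m, τ = 125.4 × 2.707 = 339.5 N·m counterclockwise.
Potted plant: 1.56 × 9.8 = 15.29 N down at 1.85 m → arm 1.85 m, τ = 15.29 × 1.85 = 28.29 N·m counterclockwise.
Net load moment about support B = 908.2 N·m counterclockwise.
Reaction R at support A is upward at 2.88 m, arm 2.88 m → moment R × 2.88 clockwise.
Balancing moments: R × 2.88 = 908.2, giving R = 315 N.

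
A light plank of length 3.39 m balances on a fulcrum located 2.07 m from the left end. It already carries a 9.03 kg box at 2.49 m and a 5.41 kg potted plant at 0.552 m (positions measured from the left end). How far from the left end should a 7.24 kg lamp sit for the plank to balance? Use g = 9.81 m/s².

Choose the fulcrum (at 2.07 m from the left end) as the axis so the support reaction has zero arm there.
Box: 9.03 × 9.81 = 88.58 N down at 2.49 m → arm 0.42 m, τ = 88.58 × 0.42 = 37.2 N·m clockwise.
Potted plant: 5.41 × 9.81 = 53.07 N down at 0.552 m → arm 1.518 m, τ = 53.07 × 1.518 = 80.56 N·m counterclockwise.
Net moment of existing loads = 43.36 N·m counterclockwise.
The lamp weighs 7.24 × 9.81 = 71.02 N and must supply an equal clockwise moment, so its lever arm about the fulcrum is 43.36 / 71.02 = 0.611 m.
That puts it at 2.07 + 0.611 = 2.68 m from the left end.

x ≈ 2.68 m from the left end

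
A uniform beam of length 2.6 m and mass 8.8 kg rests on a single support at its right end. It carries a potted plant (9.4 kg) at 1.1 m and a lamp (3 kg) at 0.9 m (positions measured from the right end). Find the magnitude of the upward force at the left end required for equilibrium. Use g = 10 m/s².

Sum moments about the right end (the unknown pivot reaction has zero arm there).
Beam weight: 8.8 × 10 = 88 N down at 1.3 m → arm 1.3 m, τ = 88 × 1.3 = 114.4 N·m counterclockwise.
Potted plant: 9.4 × 10 = 94 N down at 1.1 m → arm 1.1 m, τ = 94 × 1.1 = 103.4 N·m counterclockwise.
Lamp: 3 × 10 = 30 N down at 0.9 m → arm 0.9 m, τ = 30 × 0.9 = 27 N·m counterclockwise.
Net moment of the loads = 244.8 N·m counterclockwise.
The upward force F acts at the left end, arm 2.6 m, giving F × 2.6 clockwise.
Setting net torque to zero: F × 2.6 = 244.8 → F = 244.8 / 2.6 = 94.2 N.

F ≈ 94.2 N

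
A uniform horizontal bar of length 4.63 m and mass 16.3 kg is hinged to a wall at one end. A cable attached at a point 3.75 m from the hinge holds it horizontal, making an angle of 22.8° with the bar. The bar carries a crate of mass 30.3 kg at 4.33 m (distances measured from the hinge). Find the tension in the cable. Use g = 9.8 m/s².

T ≈ 1140 N

Taking torques about the hinge:
Beam weight: 16.3 × 9.8 = 159.7 N down at 2.315 m → arm 2.315 m, τ = 159.7 × 2.315 = 369.7 N·m clockwise.
Crate: 30.3 × 9.8 = 296.9 N down at 4.33 m → arm 4.33 m, τ = 296.9 × 4.33 = 1286 N·m clockwise.
Total clockwise load moment = 1656 N·m.
The cable tension T acts at 3.75 m; only its component perpendicular to the bar, T sinθ, produces torque. sin 22.8° = 0.3875.
Στ = 0 ⇒ T × 3.75 × 0.3875 = 1656 ⇒ T = 1656 / 1.453 = 1140 N.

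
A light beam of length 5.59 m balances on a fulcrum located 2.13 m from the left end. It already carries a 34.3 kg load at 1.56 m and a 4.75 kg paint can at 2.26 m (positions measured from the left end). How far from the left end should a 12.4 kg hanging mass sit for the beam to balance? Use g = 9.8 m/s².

x ≈ 3.66 m from the left end

Choose the fulcrum (at 2.13 m from the left end) as the axis so the support reaction has zero arm there.
Load: 34.3 × 9.8 = 336.1 N down at 1.56 m → arm 0.57 m, τ = 336.1 × 0.57 = 191.6 N·m counterclockwise.
Paint can: 4.75 × 9.8 = 46.55 N down at 2.26 m → arm 0.13 m, τ = 46.55 × 0.13 = 6.051 N·m clockwise.
Net moment of existing loads = 185.5 N·m counterclockwise.
The hanging mass weighs 12.4 × 9.8 = 121.5 N and must supply an equal clockwise moment, so its lever arm about the fulcrum is 185.5 / 121.5 = 1.53 m.
That puts it at 2.13 + 1.53 = 3.66 m from the left end.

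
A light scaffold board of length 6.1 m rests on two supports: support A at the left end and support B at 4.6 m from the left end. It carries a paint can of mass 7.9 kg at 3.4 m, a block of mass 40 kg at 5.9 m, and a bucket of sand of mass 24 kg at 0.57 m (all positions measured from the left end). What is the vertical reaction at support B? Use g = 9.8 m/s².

R_B ≈ 589 N

Take moments about support A.
Paint can: 7.9 × 9.8 = 77.42 N down at 3.4 m → arm 3.4 m, τ = 77.42 × 3.4 = 263.2 N·m clockwise.
Block: 40 × 9.8 = 392 N down at 5.9 m → arm 5.9 m, τ = 392 × 5.9 = 2313 N·m clockwise.
Bucket of sand: 24 × 9.8 = 235.2 N down at 0.57 m → arm 0.57 m, τ = 235.2 × 0.57 = 134.1 N·m clockwise.
Net load moment about support A = 2710 N·m clockwise.
Reaction R at support B is upward at 4.6 m, arm 4.6 m → moment R × 4.6 counterclockwise.
Στ = 0 ⇒ R × 4.6 = 2710 ⇒ R = 589 N.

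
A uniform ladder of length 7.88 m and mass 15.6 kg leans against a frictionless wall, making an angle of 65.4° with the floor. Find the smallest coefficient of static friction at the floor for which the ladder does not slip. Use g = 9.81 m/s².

μ_min ≈ 0.229

Sum moments about the foot of the ladder (the floor normal and friction both act there and drop out).
Ladder weight 15.6×9.81 = 153 N acts at 3.94 m along the ladder; its horizontal arm is 3.94·cos65.4° = 1.64 m → τ = 250.9 N·m clockwise.
Wall normal N acts horizontally at the top; its moment arm is the height L sinθ = 7.88·sin65.4° = 7.165 m, counterclockwise.
Στ = 0 ⇒ N × 7.165 = 250.9 ⇒ N = 35.02 N.
ΣFx = 0 ⇒ f = N_wall = 35.02 N. ΣFy = 0 ⇒ N_floor = 153 N.
μ_min = f / N_floor = 35.02 / 153 = 0.229.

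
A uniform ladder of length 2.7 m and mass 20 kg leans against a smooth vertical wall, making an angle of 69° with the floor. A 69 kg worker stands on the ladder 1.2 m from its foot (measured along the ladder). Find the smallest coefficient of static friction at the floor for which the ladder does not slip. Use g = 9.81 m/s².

μ_min ≈ 0.175

Sum moments about the foot of the ladder (the floor normal and friction both act there and drop out).
Ladder weight 20×9.81 = 196.2 N acts at 1.35 m along the ladder; its horizontal arm is 1.35·cos69° = 0.4838 m → τ = 94.92 N·m clockwise.
Worker: 69×9.81 = 676.9 N at 1.2 m → arm 0.43 m → τ = 291.1 N·m clockwise.
Wall normal N acts horizontally at the top; its moment arm is the height L sinθ = 2.7·sin69° = 2.521 m, counterclockwise.
Setting net torque to zero: N × 2.521 = 386 → N = 153.1 N.
ΣFx = 0 ⇒ f = N_wall = 153.1 N. ΣFy = 0 ⇒ N_floor = 873.1 N.
μ_min = f / N_floor = 153.1 / 873.1 = 0.175.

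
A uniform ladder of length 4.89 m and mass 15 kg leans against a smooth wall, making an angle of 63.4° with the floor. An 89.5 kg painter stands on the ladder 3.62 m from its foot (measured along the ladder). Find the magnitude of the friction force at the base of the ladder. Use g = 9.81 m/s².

f ≈ 362 N

About the foot of the ladder:
Ladder weight 15×9.81 = 147.2 N acts at 2.445 m along the ladder; its horizontal arm is 2.445·cos63.4° = 1.095 m → τ = 161.2 N·m clockwise.
Painter: 89.5×9.81 = 878 N at 3.62 m → arm 1.621 m → τ = 1423 N·m clockwise.
Wall normal N acts horizontally at the top; its moment arm is the height L sinθ = 4.89·sin63.4° = 4.372 m, counterclockwise.
For rotational equilibrium, N × 4.372 = 1584, so N = 362 N.
ΣFx = 0: friction at the foot balances the wall's push, so f = N_wall = 362 N.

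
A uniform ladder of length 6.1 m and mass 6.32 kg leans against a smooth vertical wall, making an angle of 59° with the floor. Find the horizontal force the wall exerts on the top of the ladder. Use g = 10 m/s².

N_wall ≈ 19 N

Taking torques about the foot of the ladder:
Ladder weight 6.32×10 = 63.2 N acts at 3.05 m along the ladder; its horizontal arm is 3.05·cos59° = 1.571 m → τ = 99.29 N·m clockwise.
Wall normal N acts horizontally at the top; its moment arm is the height L sinθ = 6.1·sin59° = 5.229 m, counterclockwise.
For rotational equilibrium, N × 5.229 = 99.29, so N = 19 N.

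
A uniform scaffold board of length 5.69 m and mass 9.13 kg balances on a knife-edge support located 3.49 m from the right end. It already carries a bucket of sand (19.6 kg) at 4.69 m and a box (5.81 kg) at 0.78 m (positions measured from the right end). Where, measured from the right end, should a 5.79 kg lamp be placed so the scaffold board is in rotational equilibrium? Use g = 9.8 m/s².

x ≈ 3.16 m from the right end

Taking torques about the knife-edge support (at 3.49 m from the right end):
Beam weight: 9.13 × 9.8 = 89.47 N down at 2.845 m → arm 0.645 m, τ = 89.47 × 0.645 = 57.71 N·m clockwise.
Bucket of sand: 19.6 × 9.8 = 192.1 N down at 4.69 m → arm 1.2 m, τ = 192.1 × 1.2 = 230.5 N·m counterclockwise.
Box: 5.81 × 9.8 = 56.94 N down at 0.78 m → arm 2.71 m, τ = 56.94 × 2.71 = 154.3 N·m clockwise.
Net moment of existing loads = 18.49 N·m counterclockwise.
The lamp weighs 5.79 × 9.8 = 56.74 N and must supply an equal clockwise moment, so its lever arm about the knife-edge support is 18.49 / 56.74 = 0.326 m.
That puts it at 3.49 − 0.326 = 3.16 m from the right end.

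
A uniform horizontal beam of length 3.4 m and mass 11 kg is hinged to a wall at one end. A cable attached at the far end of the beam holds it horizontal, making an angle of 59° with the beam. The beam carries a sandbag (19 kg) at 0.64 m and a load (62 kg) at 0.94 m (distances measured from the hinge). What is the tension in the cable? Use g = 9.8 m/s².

T ≈ 300 N

Choose the hinge as the axis so the unknown hinge reaction has zero arm there.
Beam weight: 11 × 9.8 = 107.8 N down at 1.7 m → arm 1.7 m, τ = 107.8 × 1.7 = 183.3 N·m clockwise.
Sandbag: 19 × 9.8 = 186.2 N down at 0.64 m → arm 0.64 m, τ = 186.2 × 0.64 = 119.2 N·m clockwise.
Load: 62 × 9.8 = 607.6 N down at 0.94 m → arm 0.94 m, τ = 607.6 × 0.94 = 571.1 N·m clockwise.
Total clockwise load moment = 873.6 N·m.
The cable tension T acts at 3.4 m; only its component perpendicular to the beam, T sinθ, produces torque. sin 59° = 0.8572.
For rotational equilibrium, T × 3.4 × 0.8572 = 873.6, so T = 873.6 / 2.914 = 300 N.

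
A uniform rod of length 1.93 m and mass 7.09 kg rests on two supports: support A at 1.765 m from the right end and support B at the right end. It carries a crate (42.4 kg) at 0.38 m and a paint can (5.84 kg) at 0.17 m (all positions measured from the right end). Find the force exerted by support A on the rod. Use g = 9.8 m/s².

R_A ≈ 133 N

About support B:
Beam weight: 7.09 × 9.8 = 69.48 N down at 0.965 m → arm 0.965 m, τ = 69.48 × 0.965 = 67.05 N·m counterclockwise.
Crate: 42.4 × 9.8 = 415.5 N down at 0.38 m → arm 0.38 m, τ = 415.5 × 0.38 = 157.9 N·m counterclockwise.
Paint can: 5.84 × 9.8 = 57.23 N down at 0.17 m → arm 0.17 m, τ = 57.23 × 0.17 = 9.729 N·m counterclockwise.
Net load moment about support B = 234.7 N·m counterclockwise.
Reaction R at support A is upward at 1.765 m, arm 1.765 m → moment R × 1.765 clockwise.
For rotational equilibrium, R × 1.765 = 234.7, so R = 133 N.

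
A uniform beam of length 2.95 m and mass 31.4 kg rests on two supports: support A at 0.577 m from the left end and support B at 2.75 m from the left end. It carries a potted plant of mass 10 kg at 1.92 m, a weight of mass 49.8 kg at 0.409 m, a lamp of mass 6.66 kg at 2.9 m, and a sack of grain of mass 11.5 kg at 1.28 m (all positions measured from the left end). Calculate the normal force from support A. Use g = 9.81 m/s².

Sum moments about support B (its reaction then has zero moment arm).
Beam weight: 31.4 × 9.81 = 308 N down at 1.475 m → arm 1.275 m, τ = 308 × 1.275 = 392.7 N·m counterclockwise.
Potted plant: 10 × 9.81 = 98.1 N down at 1.92 m → arm 0.83 m, τ = 98.1 × 0.83 = 81.42 N·m counterclockwise.
Weight: 49.8 × 9.81 = 488.5 N down at 0.409 m → arm 2.341 m, τ = 488.5 × 2.341 = 1144 N·m counterclockwise.
Lamp: 6.66 × 9.81 = 65.33 N down at 2.9 m → arm 0.15 m, τ = 65.33 × 0.15 = 9.8 N·m clockwise.
Sack of grain: 11.5 × 9.81 = 112.8 N down at 1.28 m → arm 1.47 m, τ = 112.8 × 1.47 = 165.8 N·m counterclockwise.
Net load moment about support B = 1774 N·m counterclockwise.
Reaction R at support A is upward at 0.577 m, arm 2.173 m → moment R × 2.173 clockwise.
Στ = 0 ⇒ R × 2.173 = 1774 ⇒ R = 816 N.

R_A ≈ 816 N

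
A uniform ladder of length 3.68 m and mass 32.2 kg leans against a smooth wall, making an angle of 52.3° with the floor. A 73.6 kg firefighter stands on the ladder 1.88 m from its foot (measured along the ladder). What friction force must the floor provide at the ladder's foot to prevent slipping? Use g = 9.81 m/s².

Sum moments about the foot of the ladder (the floor normal and friction both act there and drop out).
Ladder weight 32.2×9.81 = 315.9 N acts at 1.84 m along the ladder; its horizontal arm is 1.84·cos52.3° = 1.125 m → τ = 355.4 N·m clockwise.
Firefighter: 73.6×9.81 = 722 N at 1.88 m → arm 1.15 m → τ = 830.3 N·m clockwise.
Wall normal N acts horizontally at the top; its moment arm is the height L sinθ = 3.68·sin52.3° = 2.912 m, counterclockwise.
Στ = 0 ⇒ N × 2.912 = 1186 ⇒ N = 407 N.
ΣFx = 0: friction at the foot balances the wall's push, so f = N_wall = 407 N.

f ≈ 407 N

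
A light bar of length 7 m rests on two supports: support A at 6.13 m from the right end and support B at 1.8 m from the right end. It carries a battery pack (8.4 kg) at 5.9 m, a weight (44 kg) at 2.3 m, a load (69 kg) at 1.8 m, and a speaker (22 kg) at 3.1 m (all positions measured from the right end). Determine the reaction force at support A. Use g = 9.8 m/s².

R_A ≈ 192 N

About support B:
Battery pack: 8.4 × 9.8 = 82.32 N down at 5.9 m → arm 4.1 m, τ = 82.32 × 4.1 = 337.5 N·m counterclockwise.
Weight: 44 × 9.8 = 431.2 N down at 2.3 m → arm 0.5 m, τ = 431.2 × 0.5 = 215.6 N·m counterclockwise.
Load: acts at the support B, moment arm 0 → no torque.
Speaker: 22 × 9.8 = 215.6 N down at 3.1 m → arm 1.3 m, τ = 215.6 × 1.3 = 280.3 N·m counterclockwise.
Net load moment about support B = 833.4 N·m counterclockwise.
Reaction R at support A is upward at 6.13 m, arm 4.33 m → moment R × 4.33 clockwise.
For rotational equilibrium, R × 4.33 = 833.4, so R = 192 N.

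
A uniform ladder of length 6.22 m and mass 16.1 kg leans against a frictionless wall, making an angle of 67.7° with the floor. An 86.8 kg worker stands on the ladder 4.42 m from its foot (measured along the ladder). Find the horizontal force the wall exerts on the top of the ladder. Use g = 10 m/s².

Choose the foot of the ladder as the axis so the floor normal and friction both act there and drop out.
Ladder weight 16.1×10 = 161 N acts at 3.11 m along the ladder; its horizontal arm is 3.11·cos67.7° = 1.18 m → τ = 190 N·m clockwise.
Worker: 86.8×10 = 868 N at 4.42 m → arm 1.677 m → τ = 1456 N·m clockwise.
Wall normal N acts horizontally at the top; its moment arm is the height L sinθ = 6.22·sin67.7° = 5.755 m, counterclockwise.
Στ = 0 ⇒ N × 5.755 = 1646 ⇒ N = 286 N.

N_wall ≈ 286 N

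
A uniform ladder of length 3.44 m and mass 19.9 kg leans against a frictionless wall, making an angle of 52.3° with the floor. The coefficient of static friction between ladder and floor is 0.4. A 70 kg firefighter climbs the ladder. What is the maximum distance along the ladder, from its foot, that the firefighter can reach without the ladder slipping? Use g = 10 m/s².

d ≈ 1.8 m

Choose the foot of the ladder as the axis so the floor normal and friction both act there and drop out.
Ladder weight 19.9×10 = 199 N acts at 1.72 m along the ladder; its horizontal arm is 1.72·cos52.3° = 1.052 m → τ = 209.3 N·m clockwise.
Firefighter weight 70×10 = 700 N at distance d → arm d·cos52.3° → τ = 700·d·0.6115 clockwise.
Wall normal N at the top has arm L sinθ = 2.722 m counterclockwise, so Στ = 0 gives N·2.722 = 209.3 + 428.1·d.
ΣFy = 0 ⇒ N_floor = 899 N, so the maximum friction is μ_s·N_floor = 0.4×899 = 359.6 N. ΣFx = 0 ⇒ N_wall = f, so at the slipping point N = 359.6 N.
Substituting: 359.6×2.722 = 209.3 + 428.1·d ⇒ d = (978.8 − 209.3) / 428.1 = 1.8 m.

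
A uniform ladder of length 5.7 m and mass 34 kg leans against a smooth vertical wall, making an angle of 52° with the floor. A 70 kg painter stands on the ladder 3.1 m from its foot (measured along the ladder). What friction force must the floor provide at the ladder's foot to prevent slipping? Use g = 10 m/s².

Take moments about the foot of the ladder.
Ladder weight 34×10 = 340 N acts at 2.85 m along the ladder; its horizontal arm is 2.85·cos52° = 1.755 m → τ = 596.7 N·m clockwise.
Painter: 70×10 = 700 N at 3.1 m → arm 1.909 m → τ = 1336 N·m clockwise.
Wall normal N acts horizontally at the top; its moment arm is the height L sinθ = 5.7·sin52° = 4.492 m, counterclockwise.
For rotational equilibrium, N × 4.492 = 1933, so N = 430 N.
ΣFx = 0: friction at the foot balances the wall's push, so f = N_wall = 430 N.

f ≈ 430 N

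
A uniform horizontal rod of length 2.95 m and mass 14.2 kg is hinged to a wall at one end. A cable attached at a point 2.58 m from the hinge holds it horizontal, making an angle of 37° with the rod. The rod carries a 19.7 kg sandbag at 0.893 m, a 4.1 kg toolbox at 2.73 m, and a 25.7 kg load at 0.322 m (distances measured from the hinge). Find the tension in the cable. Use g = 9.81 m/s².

T ≈ 366 N

Taking torques about the hinge:
Beam weight: 14.2 × 9.81 = 139.3 N down at 1.475 m → arm 1.475 m, τ = 139.3 × 1.475 = 205.5 N·m clockwise.
Sandbag: 19.7 × 9.81 = 193.3 N down at 0.893 m → arm 0.893 m, τ = 193.3 × 0.893 = 172.6 N·m clockwise.
Toolbox: 4.1 × 9.81 = 40.22 N down at 2.73 m → arm 2.73 m, τ = 40.22 × 2.73 = 109.8 N·m clockwise.
Load: 25.7 × 9.81 = 252.1 N down at 0.322 m → arm 0.322 m, τ = 252.1 × 0.322 = 81.18 N·m clockwise.
Total clockwise load moment = 569.1 N·m.
The cable tension T acts at 2.58 m; only its component perpendicular to the rod, T sinθ, produces torque. sin 37° = 0.6018.
Setting net torque to zero: T × 2.58 × 0.6018 = 569.1 → T = 569.1 / 1.553 = 366 N.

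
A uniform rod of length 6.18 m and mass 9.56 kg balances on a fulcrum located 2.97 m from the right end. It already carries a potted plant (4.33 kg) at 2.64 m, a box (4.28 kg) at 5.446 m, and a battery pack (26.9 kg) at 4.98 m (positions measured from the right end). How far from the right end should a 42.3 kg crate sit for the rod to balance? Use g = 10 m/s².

x ≈ 1.45 m from the right end

About the fulcrum (at 2.97 m from the right end):
Beam weight: 9.56 × 10 = 95.6 N down at 3.09 m → arm 0.12 m, τ = 95.6 × 0.12 = 11.47 N·m counterclockwise.
Potted plant: 4.33 × 10 = 43.3 N down at 2.64 m → arm 0.33 m, τ = 43.3 × 0.33 = 14.29 N·m clockwise.
Box: 4.28 × 10 = 42.8 N down at 5.446 m → arm 2.476 m, τ = 42.8 × 2.476 = 106 N·m counterclockwise.
Battery pack: 26.9 × 10 = 269 N down at 4.98 m → arm 2.01 m, τ = 269 × 2.01 = 540.7 N·m counterclockwise.
Net moment of existing loads = 643.9 N·m counterclockwise.
The crate weighs 42.3 × 10 = 423 N and must supply an equal clockwise moment, so its lever arm about the fulcrum is 643.9 / 423 = 1.52 m.
That puts it at 2.97 − 1.52 = 1.45 m from the right end.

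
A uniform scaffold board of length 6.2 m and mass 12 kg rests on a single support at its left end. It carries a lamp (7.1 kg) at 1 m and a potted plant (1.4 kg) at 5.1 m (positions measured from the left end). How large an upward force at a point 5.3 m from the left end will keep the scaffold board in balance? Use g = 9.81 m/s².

Choose the left end as the axis so the unknown pivot reaction has zero arm there.
Beam weight: 12 × 9.81 = 117.7 N down at 3.1 m → arm 3.1 m, τ = 117.7 × 3.1 = 364.9 N·m clockwise.
Lamp: 7.1 × 9.81 = 69.65 N down at 1 m → arm 1 m, τ = 69.65 × 1 = 69.65 N·m clockwise.
Potted plant: 1.4 × 9.81 = 13.73 N down at 5.1 m → arm 5.1 m, τ = 13.73 × 5.1 = 70.02 N·m clockwise.
Net moment of the loads = 504.6 N·m clockwise.
The upward force F acts at a point 5.3 m from the left end, arm 5.3 m, giving F × 5.3 counterclockwise.
Στ = 0 ⇒ F × 5.3 = 504.6 ⇒ F = 504.6 / 5.3 = 95.2 N.

F ≈ 95.2 N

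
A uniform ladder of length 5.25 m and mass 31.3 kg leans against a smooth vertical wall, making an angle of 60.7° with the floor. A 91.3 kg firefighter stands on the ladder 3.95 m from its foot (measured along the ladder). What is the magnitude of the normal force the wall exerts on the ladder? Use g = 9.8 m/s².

Taking torques about the foot of the ladder:
Ladder weight 31.3×9.8 = 306.7 N acts at 2.625 m along the ladder; its horizontal arm is 2.625·cos60.7° = 1.285 m → τ = 394.1 N·m clockwise.
Firefighter: 91.3×9.8 = 894.7 N at 3.95 m → arm 1.933 m → τ = 1729 N·m clockwise.
Wall normal N acts horizontally at the top; its moment arm is the height L sinθ = 5.25·sin60.7° = 4.578 m, counterclockwise.
Balancing moments: N × 4.578 = 2123, giving N = 464 N.

N_wall ≈ 464 N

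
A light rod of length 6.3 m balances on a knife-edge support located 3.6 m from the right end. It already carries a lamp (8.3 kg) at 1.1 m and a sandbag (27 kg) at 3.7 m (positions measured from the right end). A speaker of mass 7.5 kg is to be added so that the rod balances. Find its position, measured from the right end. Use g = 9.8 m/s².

x ≈ 6.01 m from the right end

Sum moments about the knife-edge support (at 3.6 m from the right end) (the support reaction has zero arm there).
Lamp: 8.3 × 9.8 = 81.34 N down at 1.1 m → arm 2.5 m, τ = 81.34 × 2.5 = 203.4 N·m clockwise.
Sandbag: 27 × 9.8 = 264.6 N down at 3.7 m → arm 0.1 m, τ = 264.6 × 0.1 = 26.46 N·m counterclockwise.
Net moment of existing loads = 176.9 N·m clockwise.
The speaker weighs 7.5 × 9.8 = 73.5 N and must supply an equal counterclockwise moment, so its lever arm about the knife-edge support is 176.9 / 73.5 = 2.41 m.
That puts it at 3.6 + 2.41 = 6.01 m from the right end.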